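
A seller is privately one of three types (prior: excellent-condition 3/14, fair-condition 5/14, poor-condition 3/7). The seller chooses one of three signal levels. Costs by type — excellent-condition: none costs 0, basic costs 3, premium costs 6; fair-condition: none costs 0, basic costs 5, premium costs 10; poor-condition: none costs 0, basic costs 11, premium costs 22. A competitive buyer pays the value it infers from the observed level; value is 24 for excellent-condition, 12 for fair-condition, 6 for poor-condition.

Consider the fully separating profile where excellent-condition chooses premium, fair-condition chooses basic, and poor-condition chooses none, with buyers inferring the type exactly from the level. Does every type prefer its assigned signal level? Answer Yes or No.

No

Separating prices: premium → 24, basic → 12, none → 6.
excellent-condition (assigned premium): none: 6 − 0 = 6; basic: 12 − 3 = 9; premium: 24 − 6 = 18. excellent-condition stays.
fair-condition (assigned basic): none: 6 − 0 = 6; basic: 12 − 5 = 7; premium: 24 − 10 = 14. fair-condition prefers premium.
poor-condition (assigned none): none: 6 − 0 = 6; basic: 12 − 11 = 1; premium: 24 − 22 = 2. poor-condition stays.
At least one type deviates; the separating profile fails.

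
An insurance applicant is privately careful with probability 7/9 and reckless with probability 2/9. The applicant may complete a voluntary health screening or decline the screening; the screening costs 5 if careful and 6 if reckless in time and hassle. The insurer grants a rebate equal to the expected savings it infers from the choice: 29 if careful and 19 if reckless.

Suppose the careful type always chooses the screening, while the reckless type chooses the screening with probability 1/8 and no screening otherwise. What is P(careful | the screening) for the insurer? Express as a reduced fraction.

P(the screening) = (7/9)·1 + (2/9)·(1/8) = 29/36.
By Bayes' rule, P(careful | the screening) = (7/9) / (29/36) = 28/29.

28/29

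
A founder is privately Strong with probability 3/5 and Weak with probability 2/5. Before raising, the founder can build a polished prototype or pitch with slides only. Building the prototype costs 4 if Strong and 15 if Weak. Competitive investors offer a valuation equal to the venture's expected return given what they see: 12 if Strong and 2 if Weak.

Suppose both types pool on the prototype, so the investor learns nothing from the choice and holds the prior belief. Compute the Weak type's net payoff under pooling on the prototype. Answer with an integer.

-7

Pooled valuation = 3/5·12 + 2/5·2 = 8.
Weak pays cost 15 for the prototype, so net payoff = 8 − 15 = -7.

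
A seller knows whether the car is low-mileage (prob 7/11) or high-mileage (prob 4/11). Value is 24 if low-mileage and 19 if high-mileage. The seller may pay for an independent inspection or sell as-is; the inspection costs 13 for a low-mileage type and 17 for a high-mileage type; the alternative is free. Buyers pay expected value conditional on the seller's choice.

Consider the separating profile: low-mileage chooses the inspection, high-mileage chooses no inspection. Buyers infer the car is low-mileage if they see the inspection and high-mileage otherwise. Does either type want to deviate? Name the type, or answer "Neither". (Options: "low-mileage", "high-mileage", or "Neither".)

The inspection pays 24; no inspection pays 19.
low-mileage: assigned the inspection, nets 24 − 13 = 11; deviating to no inspection nets 19.
high-mileage: assigned no inspection, nets 19; deviating to the inspection nets 24 − 17 = 7.
The low-mileage type gains 8 by deviating.

low-mileage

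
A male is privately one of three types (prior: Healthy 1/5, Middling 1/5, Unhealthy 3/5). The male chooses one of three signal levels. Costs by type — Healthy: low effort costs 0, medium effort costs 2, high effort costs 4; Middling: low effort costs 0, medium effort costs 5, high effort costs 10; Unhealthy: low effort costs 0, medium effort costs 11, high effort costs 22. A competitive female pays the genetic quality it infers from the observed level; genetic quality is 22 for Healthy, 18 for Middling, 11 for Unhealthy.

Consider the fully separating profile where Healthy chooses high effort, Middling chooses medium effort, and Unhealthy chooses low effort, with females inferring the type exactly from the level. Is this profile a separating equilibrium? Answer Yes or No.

Separating mating payoffs: high effort → 22, medium effort → 18, low effort → 11.
Healthy (assigned high effort): low effort: 11 − 0 = 11; medium effort: 18 − 2 = 16; high effort: 22 − 4 = 18. Healthy stays.
Middling (assigned medium effort): low effort: 11 − 0 = 11; medium effort: 18 − 5 = 13; high effort: 22 − 10 = 12. Middling stays.
Unhealthy (assigned low effort): low effort: 11 − 0 = 11; medium effort: 18 − 11 = 7; high effort: 22 − 22 = 0. Unhealthy stays.
Every type prefers its assigned level; separation holds.

Yes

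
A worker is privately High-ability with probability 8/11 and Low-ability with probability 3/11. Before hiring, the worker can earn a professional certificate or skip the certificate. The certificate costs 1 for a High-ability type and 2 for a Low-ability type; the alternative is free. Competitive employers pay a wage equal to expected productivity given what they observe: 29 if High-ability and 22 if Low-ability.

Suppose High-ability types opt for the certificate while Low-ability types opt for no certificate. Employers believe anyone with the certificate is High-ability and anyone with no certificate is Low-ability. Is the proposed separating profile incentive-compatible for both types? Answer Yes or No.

Under these beliefs, the certificate earns wage 29 and no certificate earns wage 22.
High-ability: the certificate nets 29 − 1 = 28; no certificate nets 22. High-ability prefers the certificate.
Low-ability: the certificate nets 29 − 2 = 27; no certificate nets 22. Low-ability would deviate to the certificate.
Low-ability has a profitable deviation, so the profile is not an equilibrium.

No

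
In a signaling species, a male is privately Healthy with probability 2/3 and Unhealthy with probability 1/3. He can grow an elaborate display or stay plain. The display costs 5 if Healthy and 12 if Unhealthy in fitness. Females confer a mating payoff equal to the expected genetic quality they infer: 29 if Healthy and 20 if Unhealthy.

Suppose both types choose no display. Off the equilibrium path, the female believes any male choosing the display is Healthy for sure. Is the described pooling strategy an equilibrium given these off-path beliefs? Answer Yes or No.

On path, the female holds the prior and pays 2/3·29 + 1/3·20 = 26. Off path (the display), believing Healthy, it pays 29.
Healthy: no display nets 26; the display nets 29 − 5 = 24. Healthy stays.
Unhealthy: no display nets 26; the display nets 29 − 12 = 17. Unhealthy stays.
No type deviates, so pooling is sustained.

Yes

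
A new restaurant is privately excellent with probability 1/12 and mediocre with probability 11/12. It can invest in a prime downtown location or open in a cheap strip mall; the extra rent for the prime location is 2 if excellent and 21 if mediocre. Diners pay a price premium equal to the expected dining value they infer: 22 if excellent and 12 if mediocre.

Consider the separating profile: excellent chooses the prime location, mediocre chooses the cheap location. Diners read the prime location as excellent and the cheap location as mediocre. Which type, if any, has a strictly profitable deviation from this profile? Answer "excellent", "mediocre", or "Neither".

Neither

The prime location pays 22; the cheap location pays 12.
excellent: assigned the prime location, nets 22 − 2 = 20; deviating to the cheap location nets 12.
mediocre: assigned the cheap location, nets 12; deviating to the prime location nets 22 − 21 = 1.
Both types strictly prefer their assigned action; no profitable deviation.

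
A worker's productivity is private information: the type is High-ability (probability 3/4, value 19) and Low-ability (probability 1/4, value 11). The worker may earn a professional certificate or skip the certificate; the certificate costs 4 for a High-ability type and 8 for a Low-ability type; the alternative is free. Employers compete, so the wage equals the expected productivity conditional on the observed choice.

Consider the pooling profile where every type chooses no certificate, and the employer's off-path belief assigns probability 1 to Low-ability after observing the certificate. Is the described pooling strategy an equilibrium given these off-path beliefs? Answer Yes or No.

Yes

On path, the employer holds the prior and pays 3/4·19 + 1/4·11 = 17. Off path (the certificate), believing Low-ability, it pays 11.
High-ability: no certificate nets 17; the certificate nets 11 − 4 = 7. High-ability stays.
Low-ability: no certificate nets 17; the certificate nets 11 − 8 = 3. Low-ability stays.
No type deviates, so pooling is sustained.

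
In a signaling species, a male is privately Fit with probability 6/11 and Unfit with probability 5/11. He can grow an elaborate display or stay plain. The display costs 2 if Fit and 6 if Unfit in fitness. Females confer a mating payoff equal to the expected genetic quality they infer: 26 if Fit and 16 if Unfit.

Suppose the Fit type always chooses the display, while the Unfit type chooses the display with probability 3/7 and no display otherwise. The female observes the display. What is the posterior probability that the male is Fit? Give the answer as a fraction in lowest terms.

P(the display) = (6/11)·1 + (5/11)·(3/7) = 57/77.
By Bayes' rule, P(Fit | the display) = (6/11) / (57/77) = 14/19.

14/19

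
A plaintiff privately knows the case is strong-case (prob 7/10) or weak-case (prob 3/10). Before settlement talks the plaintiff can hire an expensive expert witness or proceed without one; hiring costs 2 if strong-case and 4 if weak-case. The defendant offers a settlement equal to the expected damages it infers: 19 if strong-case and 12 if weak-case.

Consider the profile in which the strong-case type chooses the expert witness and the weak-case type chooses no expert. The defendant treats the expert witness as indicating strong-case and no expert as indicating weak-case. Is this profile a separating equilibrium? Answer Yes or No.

No

Under these beliefs, the expert witness earns settlement 19 and no expert earns settlement 12.
strong-case: the expert witness nets 19 − 2 = 17; no expert nets 12. strong-case prefers the expert witness.
weak-case: the expert witness nets 19 − 4 = 15; no expert nets 12. weak-case would deviate to the expert witness.
weak-case has a profitable deviation, so the profile is not an equilibrium.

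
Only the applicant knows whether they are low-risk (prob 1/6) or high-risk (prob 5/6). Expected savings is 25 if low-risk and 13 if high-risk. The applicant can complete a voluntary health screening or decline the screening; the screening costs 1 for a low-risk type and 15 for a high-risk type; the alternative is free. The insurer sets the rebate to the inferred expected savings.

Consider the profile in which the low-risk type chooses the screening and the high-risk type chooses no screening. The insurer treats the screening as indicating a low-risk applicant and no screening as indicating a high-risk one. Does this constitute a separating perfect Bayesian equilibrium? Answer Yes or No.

Under these beliefs, the screening earns rebate 25 and no screening earns rebate 13.
low-risk: the screening nets 25 − 1 = 24; no screening nets 13. low-risk prefers the screening.
high-risk: the screening nets 25 − 15 = 10; no screening nets 13. high-risk prefers no screening.
Neither type deviates, so the separating profile is an equilibrium.

Yes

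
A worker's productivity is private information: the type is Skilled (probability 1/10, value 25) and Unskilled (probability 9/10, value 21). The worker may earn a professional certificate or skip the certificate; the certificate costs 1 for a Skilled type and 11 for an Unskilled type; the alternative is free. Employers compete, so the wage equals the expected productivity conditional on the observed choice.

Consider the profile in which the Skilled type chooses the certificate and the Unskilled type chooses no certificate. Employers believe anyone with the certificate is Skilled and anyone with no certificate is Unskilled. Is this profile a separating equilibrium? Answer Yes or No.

Under these beliefs, the certificate earns wage 25 and no certificate earns wage 21.
Skilled: the certificate nets 25 − 1 = 24; no certificate nets 21. Skilled prefers the certificate.
Unskilled: the certificate nets 25 − 11 = 14; no certificate nets 21. Unskilled prefers no certificate.
Neither type deviates, so the separating profile is an equilibrium.

Yes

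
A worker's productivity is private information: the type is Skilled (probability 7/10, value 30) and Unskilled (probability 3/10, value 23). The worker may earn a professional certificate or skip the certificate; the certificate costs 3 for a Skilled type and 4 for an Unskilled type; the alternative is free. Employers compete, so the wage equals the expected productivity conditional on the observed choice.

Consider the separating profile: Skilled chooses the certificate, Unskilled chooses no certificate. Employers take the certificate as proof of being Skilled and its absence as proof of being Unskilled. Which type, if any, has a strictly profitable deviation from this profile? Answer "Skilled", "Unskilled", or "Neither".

The certificate pays 30; no certificate pays 23.
Skilled: assigned the certificate, nets 30 − 3 = 27; deviating to no certificate nets 23.
Unskilled: assigned no certificate, nets 23; deviating to the certificate nets 30 − 4 = 26.
The Unskilled type gains 3 by deviating.

Unskilled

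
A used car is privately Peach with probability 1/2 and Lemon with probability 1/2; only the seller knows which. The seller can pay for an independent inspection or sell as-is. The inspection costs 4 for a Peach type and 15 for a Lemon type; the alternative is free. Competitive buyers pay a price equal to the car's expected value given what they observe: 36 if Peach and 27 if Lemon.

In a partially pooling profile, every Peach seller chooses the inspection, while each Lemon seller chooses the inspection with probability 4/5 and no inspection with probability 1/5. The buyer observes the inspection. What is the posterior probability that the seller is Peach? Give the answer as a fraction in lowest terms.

P(the inspection) = (1/2)·1 + (1/2)·(4/5) = 9/10.
By Bayes' rule, P(Peach | the inspection) = (1/2) / (9/10) = 5/9.

5/9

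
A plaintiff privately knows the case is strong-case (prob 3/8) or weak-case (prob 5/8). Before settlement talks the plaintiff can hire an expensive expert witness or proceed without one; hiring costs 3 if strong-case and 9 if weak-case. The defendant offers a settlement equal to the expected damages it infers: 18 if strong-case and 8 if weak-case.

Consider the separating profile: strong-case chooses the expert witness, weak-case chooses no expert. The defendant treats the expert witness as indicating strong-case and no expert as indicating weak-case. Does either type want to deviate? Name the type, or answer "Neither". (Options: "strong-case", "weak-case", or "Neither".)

weak-case

The expert witness pays 18; no expert pays 8.
strong-case: assigned the expert witness, nets 18 − 3 = 15; deviating to no expert nets 8.
weak-case: assigned no expert, nets 8; deviating to the expert witness nets 18 − 9 = 9.
The weak-case type gains 1 by deviating.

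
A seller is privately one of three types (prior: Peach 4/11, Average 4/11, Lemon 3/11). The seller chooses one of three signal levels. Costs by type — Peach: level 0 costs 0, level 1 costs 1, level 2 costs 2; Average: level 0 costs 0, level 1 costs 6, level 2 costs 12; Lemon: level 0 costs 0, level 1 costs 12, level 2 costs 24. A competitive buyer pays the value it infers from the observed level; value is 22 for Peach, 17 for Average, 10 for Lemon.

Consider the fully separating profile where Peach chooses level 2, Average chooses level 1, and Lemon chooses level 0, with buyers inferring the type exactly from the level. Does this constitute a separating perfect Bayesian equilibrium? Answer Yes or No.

Separating prices: level 2 → 22, level 1 → 17, level 0 → 10.
Peach (assigned level 2): level 0: 10 − 0 = 10; level 1: 17 − 1 = 16; level 2: 22 − 2 = 20. Peach stays.
Average (assigned level 1): level 0: 10 − 0 = 10; level 1: 17 − 6 = 11; level 2: 22 − 12 = 10. Average stays.
Lemon (assigned level 0): level 0: 10 − 0 = 10; level 1: 17 − 12 = 5; level 2: 22 − 24 = -2. Lemon stays.
Every type prefers its assigned level; separation holds.

Yes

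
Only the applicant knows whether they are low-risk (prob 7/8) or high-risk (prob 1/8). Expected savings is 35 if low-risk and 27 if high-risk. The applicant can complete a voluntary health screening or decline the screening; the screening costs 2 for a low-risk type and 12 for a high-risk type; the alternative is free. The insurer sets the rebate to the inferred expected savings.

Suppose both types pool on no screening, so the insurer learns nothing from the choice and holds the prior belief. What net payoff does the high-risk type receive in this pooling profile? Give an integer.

Pooled rebate = 7/8·35 + 1/8·27 = 34.
high-risk pays no cost for no screening, so net payoff = 34.

34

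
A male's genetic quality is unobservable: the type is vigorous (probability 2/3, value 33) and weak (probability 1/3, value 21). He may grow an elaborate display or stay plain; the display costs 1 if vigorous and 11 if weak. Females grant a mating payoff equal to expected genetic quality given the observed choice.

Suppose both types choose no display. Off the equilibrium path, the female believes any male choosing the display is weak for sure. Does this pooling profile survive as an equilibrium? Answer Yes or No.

Yes

On path, the female holds the prior and pays 2/3·33 + 1/3·21 = 29. Off path (the display), believing weak, it pays 21.
vigorous: no display nets 29; the display nets 21 − 1 = 20. vigorous stays.
weak: no display nets 29; the display nets 21 − 11 = 10. weak stays.
No type deviates, so pooling is sustained.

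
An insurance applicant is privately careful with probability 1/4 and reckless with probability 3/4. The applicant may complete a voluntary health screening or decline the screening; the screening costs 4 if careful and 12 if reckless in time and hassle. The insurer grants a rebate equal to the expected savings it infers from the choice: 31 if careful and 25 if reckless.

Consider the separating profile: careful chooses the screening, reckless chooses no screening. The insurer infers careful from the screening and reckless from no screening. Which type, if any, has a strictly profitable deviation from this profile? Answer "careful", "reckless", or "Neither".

Neither

The screening pays 31; no screening pays 25.
careful: assigned the screening, nets 31 − 4 = 27; deviating to no screening nets 25.
reckless: assigned no screening, nets 25; deviating to the screening nets 31 − 12 = 19.
Both types strictly prefer their assigned action; no profitable deviation.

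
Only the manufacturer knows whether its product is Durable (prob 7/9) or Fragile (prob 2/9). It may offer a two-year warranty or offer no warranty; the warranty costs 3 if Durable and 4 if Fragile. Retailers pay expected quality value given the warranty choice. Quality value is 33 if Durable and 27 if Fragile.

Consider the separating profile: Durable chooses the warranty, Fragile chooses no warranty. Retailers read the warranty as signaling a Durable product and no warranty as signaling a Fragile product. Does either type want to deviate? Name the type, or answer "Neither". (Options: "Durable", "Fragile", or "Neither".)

Fragile

The warranty pays 33; no warranty pays 27.
Durable: assigned the warranty, nets 33 − 3 = 30; deviating to no warranty nets 27.
Fragile: assigned no warranty, nets 27; deviating to the warranty nets 33 − 4 = 29.
The Fragile type gains 2 by deviating.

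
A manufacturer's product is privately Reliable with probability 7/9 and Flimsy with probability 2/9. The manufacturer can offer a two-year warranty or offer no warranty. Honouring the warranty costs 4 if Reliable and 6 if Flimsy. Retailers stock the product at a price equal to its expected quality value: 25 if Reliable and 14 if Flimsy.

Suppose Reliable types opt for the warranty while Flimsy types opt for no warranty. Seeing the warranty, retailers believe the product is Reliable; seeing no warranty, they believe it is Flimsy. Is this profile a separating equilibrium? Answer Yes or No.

No

Under these beliefs, the warranty earns price 25 and no warranty earns price 14.
Reliable: the warranty nets 25 − 4 = 21; no warranty nets 14. Reliable prefers the warranty.
Flimsy: the warranty nets 25 − 6 = 19; no warranty nets 14. Flimsy would deviate to the warranty.
Flimsy has a profitable deviation, so the profile is not an equilibrium.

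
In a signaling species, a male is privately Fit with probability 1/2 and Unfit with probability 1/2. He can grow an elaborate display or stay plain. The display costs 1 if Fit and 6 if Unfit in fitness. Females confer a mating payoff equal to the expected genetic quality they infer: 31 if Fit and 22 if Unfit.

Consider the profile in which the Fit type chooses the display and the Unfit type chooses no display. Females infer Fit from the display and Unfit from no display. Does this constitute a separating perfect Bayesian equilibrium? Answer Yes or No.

No

Under these beliefs, the display earns mating payoff 31 and no display earns mating payoff 22.
Fit: the display nets 31 − 1 = 30; no display nets 22. Fit prefers the display.
Unfit: the display nets 31 − 6 = 25; no display nets 22. Unfit would deviate to the display.
Unfit has a profitable deviation, so the profile is not an equilibrium.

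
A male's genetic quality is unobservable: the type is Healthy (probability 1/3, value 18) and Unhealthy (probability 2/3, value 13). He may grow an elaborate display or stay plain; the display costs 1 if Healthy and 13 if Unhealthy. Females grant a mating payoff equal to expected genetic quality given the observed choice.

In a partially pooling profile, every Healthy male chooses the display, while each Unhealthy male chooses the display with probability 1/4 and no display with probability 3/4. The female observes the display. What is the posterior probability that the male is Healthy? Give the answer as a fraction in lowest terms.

2/3

P(the display) = (1/3)·1 + (2/3)·(1/4) = 1/2.
By Bayes' rule, P(Healthy | the display) = (1/3) / (1/2) = 2/3.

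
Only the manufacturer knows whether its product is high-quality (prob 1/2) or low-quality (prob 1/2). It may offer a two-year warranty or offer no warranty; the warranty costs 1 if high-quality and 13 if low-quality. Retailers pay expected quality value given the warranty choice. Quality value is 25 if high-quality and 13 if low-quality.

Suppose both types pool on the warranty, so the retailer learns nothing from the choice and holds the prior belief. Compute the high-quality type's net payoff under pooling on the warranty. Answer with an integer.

Pooled price = 1/2·25 + 1/2·13 = 19.
high-quality pays cost 1 for the warranty, so net payoff = 19 − 1 = 18.

18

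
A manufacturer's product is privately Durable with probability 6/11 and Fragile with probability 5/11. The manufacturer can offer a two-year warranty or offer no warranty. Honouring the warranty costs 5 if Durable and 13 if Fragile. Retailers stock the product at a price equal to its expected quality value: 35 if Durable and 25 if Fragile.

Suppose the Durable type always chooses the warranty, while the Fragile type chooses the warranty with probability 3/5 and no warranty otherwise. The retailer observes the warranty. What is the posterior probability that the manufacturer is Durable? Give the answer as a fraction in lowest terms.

P(the warranty) = (6/11)·1 + (5/11)·(3/5) = 9/11.
By Bayes' rule, P(Durable | the warranty) = (6/11) / (9/11) = 2/3.

2/3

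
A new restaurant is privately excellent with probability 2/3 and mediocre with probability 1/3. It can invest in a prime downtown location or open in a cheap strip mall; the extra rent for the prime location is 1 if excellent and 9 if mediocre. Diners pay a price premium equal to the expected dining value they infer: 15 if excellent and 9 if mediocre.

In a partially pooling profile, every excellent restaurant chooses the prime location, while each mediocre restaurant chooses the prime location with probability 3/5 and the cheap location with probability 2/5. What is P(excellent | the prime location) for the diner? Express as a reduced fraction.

10/13

P(the prime location) = (2/3)·1 + (1/3)·(3/5) = 13/15.
By Bayes' rule, P(excellent | the prime location) = (2/3) / (13/15) = 10/13.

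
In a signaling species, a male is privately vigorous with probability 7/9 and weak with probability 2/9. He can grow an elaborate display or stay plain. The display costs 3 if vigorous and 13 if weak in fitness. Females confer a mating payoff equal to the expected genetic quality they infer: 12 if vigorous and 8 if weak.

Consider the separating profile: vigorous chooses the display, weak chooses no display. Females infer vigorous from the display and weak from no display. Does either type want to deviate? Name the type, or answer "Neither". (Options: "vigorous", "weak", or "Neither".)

The display pays 12; no display pays 8.
vigorous: assigned the display, nets 12 − 3 = 9; deviating to no display nets 8.
weak: assigned no display, nets 8; deviating to the display nets 12 − 13 = -1.
Both types strictly prefer their assigned action; no profitable deviation.

Neither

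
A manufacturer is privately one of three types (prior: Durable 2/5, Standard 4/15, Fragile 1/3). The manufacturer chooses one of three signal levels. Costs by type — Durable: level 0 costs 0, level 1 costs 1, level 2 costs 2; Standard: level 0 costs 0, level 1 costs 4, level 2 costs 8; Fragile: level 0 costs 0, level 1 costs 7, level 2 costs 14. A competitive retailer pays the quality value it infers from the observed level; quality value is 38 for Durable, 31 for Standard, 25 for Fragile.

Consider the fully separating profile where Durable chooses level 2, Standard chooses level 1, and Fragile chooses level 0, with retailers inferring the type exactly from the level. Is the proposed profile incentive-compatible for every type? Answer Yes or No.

Separating prices: level 2 → 38, level 1 → 31, level 0 → 25.
Durable (assigned level 2): level 0: 25 − 0 = 25; level 1: 31 − 1 = 30; level 2: 38 − 2 = 36. Durable stays.
Standard (assigned level 1): level 0: 25 − 0 = 25; level 1: 31 − 4 = 27; level 2: 38 − 8 = 30. Standard prefers level 2.
Fragile (assigned level 0): level 0: 25 − 0 = 25; level 1: 31 − 7 = 24; level 2: 38 − 14 = 24. Fragile stays.
At least one type deviates; the separating profile fails.

No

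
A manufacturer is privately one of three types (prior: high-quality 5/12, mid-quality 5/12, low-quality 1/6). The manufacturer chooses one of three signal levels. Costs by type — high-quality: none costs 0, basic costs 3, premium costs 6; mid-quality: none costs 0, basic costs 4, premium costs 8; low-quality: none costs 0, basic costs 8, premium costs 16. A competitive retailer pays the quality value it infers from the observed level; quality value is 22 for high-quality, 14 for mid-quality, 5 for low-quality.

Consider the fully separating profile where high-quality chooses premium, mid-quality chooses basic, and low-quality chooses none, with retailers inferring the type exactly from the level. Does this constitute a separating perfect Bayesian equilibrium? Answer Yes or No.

Separating prices: premium → 22, basic → 14, none → 5.
high-quality (assigned premium): none: 5 − 0 = 5; basic: 14 − 3 = 11; premium: 22 − 6 = 16. high-quality stays.
mid-quality (assigned basic): none: 5 − 0 = 5; basic: 14 − 4 = 10; premium: 22 − 8 = 14. mid-quality prefers premium.
low-quality (assigned none): none: 5 − 0 = 5; basic: 14 − 8 = 6; premium: 22 − 16 = 6. low-quality prefers basic.
At least one type deviates; the separating profile fails.

No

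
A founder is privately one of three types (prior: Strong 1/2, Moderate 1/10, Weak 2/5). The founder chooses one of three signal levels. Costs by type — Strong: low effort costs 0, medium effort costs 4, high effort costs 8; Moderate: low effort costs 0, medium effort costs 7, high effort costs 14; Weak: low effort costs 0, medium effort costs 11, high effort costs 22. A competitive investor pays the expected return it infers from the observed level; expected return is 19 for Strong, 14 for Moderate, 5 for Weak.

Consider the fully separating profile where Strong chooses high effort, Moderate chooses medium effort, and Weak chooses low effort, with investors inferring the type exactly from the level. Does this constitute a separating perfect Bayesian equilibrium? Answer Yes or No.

Separating valuations: high effort → 19, medium effort → 14, low effort → 5.
Strong (assigned high effort): low effort: 5 − 0 = 5; medium effort: 14 − 4 = 10; high effort: 19 − 8 = 11. Strong stays.
Moderate (assigned medium effort): low effort: 5 − 0 = 5; medium effort: 14 − 7 = 7; high effort: 19 − 14 = 5. Moderate stays.
Weak (assigned low effort): low effort: 5 − 0 = 5; medium effort: 14 − 11 = 3; high effort: 19 − 22 = -3. Weak stays.
Every type prefers its assigned level; separation holds.

Yes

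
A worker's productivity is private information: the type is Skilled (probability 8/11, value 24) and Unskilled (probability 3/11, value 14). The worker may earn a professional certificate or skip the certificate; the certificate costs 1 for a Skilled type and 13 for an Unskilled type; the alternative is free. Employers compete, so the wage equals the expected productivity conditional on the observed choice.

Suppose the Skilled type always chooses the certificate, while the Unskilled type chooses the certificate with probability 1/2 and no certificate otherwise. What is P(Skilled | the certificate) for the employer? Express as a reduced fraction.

16/19

P(the certificate) = (8/11)·1 + (3/11)·(1/2) = 19/22.
By Bayes' rule, P(Skilled | the certificate) = (8/11) / (19/22) = 16/19.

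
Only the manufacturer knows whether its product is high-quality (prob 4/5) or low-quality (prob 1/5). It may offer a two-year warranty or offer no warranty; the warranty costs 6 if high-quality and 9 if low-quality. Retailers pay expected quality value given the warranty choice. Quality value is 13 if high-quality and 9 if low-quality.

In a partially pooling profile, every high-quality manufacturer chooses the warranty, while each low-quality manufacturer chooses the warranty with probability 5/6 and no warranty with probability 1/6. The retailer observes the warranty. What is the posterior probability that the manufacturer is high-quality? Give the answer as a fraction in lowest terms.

P(the warranty) = (4/5)·1 + (1/5)·(5/6) = 29/30.
By Bayes' rule, P(high-quality | the warranty) = (4/5) / (29/30) = 24/29.

24/29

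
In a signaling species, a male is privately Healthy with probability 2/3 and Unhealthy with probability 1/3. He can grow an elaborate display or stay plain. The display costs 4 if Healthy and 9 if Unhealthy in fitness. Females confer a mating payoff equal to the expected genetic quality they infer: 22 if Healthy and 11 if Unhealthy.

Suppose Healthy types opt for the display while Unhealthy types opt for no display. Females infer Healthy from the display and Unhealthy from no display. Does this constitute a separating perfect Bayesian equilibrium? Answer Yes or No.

No

Under these beliefs, the display earns mating payoff 22 and no display earns mating payoff 11.
Healthy: the display nets 22 − 4 = 18; no display nets 11. Healthy prefers the display.
Unhealthy: the display nets 22 − 9 = 13; no display nets 11. Unhealthy would deviate to the display.
Unhealthy has a profitable deviation, so the profile is not an equilibrium.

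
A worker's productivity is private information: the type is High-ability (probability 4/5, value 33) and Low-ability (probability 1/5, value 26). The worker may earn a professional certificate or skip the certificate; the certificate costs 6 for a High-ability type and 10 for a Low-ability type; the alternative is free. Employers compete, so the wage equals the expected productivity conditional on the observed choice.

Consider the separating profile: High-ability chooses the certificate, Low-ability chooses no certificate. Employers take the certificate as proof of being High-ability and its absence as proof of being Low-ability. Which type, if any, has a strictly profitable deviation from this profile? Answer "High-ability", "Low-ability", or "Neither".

The certificate pays 33; no certificate pays 26.
High-ability: assigned the certificate, nets 33 − 6 = 27; deviating to no certificate nets 26.
Low-ability: assigned no certificate, nets 26; deviating to the certificate nets 33 − 10 = 23.
Both types strictly prefer their assigned action; no profitable deviation.

Neither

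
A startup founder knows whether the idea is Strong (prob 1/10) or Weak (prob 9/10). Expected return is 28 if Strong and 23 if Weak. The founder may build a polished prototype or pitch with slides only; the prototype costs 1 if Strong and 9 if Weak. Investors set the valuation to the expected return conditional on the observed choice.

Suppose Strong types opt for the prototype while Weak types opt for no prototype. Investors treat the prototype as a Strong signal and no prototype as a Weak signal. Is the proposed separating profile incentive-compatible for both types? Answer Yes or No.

Yes

Under these beliefs, the prototype earns valuation 28 and no prototype earns valuation 23.
Strong: the prototype nets 28 − 1 = 27; no prototype nets 23. Strong prefers the prototype.
Weak: the prototype nets 28 − 9 = 19; no prototype nets 23. Weak prefers no prototype.
Neither type deviates, so the separating profile is an equilibrium.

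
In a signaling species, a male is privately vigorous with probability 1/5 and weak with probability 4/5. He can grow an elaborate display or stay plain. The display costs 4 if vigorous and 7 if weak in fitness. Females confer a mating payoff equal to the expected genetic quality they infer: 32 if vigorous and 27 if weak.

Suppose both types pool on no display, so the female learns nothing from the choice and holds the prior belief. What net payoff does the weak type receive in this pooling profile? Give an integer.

28

Pooled mating payoff = 1/5·32 + 4/5·27 = 28.
weak pays no cost for no display, so net payoff = 28.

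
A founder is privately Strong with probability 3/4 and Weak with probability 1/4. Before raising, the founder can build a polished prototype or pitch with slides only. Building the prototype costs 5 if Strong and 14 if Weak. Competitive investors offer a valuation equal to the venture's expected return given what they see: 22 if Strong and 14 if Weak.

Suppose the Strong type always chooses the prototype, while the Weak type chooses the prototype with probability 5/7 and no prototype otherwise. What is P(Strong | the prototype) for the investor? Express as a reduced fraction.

P(the prototype) = (3/4)·1 + (1/4)·(5/7) = 13/14.
By Bayes' rule, P(Strong | the prototype) = (3/4) / (13/14) = 21/26.

21/26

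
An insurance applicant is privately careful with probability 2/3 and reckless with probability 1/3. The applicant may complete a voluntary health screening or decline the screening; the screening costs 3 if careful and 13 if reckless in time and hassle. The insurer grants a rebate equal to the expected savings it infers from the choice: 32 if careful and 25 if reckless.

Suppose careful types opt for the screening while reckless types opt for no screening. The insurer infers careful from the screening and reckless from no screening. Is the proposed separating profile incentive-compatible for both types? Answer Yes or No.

Yes

Under these beliefs, the screening earns rebate 32 and no screening earns rebate 25.
careful: the screening nets 32 − 3 = 29; no screening nets 25. careful prefers the screening.
reckless: the screening nets 32 − 13 = 19; no screening nets 25. reckless prefers no screening.
Neither type deviates, so the separating profile is an equilibrium.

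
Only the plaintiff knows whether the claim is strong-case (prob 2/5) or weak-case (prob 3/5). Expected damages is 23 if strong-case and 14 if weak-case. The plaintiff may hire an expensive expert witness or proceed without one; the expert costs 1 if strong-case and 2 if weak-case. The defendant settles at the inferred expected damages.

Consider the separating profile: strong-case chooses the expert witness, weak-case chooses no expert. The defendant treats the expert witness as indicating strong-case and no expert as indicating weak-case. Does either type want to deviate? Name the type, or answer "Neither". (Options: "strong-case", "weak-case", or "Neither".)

weak-case

The expert witness pays 23; no expert pays 14.
strong-case: assigned the expert witness, nets 23 − 1 = 22; deviating to no expert nets 14.
weak-case: assigned no expert, nets 14; deviating to the expert witness nets 23 − 2 = 21.
The weak-case type gains 7 by deviating.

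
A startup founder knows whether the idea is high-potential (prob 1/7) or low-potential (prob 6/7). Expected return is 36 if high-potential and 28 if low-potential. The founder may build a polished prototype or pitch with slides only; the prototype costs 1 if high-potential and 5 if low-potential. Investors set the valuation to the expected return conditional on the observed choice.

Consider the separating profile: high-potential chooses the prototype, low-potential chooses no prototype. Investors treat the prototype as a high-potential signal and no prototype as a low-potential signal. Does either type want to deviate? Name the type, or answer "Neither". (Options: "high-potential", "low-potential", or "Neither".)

low-potential

The prototype pays 36; no prototype pays 28.
high-potential: assigned the prototype, nets 36 − 1 = 35; deviating to no prototype nets 28.
low-potential: assigned no prototype, nets 28; deviating to the prototype nets 36 − 5 = 31.
The low-potential type gains 3 by deviating.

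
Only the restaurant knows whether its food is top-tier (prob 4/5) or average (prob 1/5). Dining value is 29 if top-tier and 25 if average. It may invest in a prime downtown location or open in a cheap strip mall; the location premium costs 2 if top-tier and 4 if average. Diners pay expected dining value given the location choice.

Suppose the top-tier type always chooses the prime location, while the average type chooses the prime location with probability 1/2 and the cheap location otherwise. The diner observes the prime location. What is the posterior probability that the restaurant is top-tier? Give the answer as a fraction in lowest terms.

8/9

P(the prime location) = (4/5)·1 + (1/5)·(1/2) = 9/10.
By Bayes' rule, P(top-tier | the prime location) = (4/5) / (9/10) = 8/9.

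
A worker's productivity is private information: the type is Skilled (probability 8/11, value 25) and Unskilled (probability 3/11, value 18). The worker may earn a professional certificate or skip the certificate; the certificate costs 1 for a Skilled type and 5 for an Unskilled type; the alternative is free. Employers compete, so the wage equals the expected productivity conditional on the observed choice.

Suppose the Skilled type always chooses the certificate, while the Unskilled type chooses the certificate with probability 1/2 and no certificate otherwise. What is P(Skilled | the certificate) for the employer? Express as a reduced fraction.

16/19

P(the certificate) = (8/11)·1 + (3/11)·(1/2) = 19/22.
By Bayes' rule, P(Skilled | the certificate) = (8/11) / (19/22) = 16/19.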